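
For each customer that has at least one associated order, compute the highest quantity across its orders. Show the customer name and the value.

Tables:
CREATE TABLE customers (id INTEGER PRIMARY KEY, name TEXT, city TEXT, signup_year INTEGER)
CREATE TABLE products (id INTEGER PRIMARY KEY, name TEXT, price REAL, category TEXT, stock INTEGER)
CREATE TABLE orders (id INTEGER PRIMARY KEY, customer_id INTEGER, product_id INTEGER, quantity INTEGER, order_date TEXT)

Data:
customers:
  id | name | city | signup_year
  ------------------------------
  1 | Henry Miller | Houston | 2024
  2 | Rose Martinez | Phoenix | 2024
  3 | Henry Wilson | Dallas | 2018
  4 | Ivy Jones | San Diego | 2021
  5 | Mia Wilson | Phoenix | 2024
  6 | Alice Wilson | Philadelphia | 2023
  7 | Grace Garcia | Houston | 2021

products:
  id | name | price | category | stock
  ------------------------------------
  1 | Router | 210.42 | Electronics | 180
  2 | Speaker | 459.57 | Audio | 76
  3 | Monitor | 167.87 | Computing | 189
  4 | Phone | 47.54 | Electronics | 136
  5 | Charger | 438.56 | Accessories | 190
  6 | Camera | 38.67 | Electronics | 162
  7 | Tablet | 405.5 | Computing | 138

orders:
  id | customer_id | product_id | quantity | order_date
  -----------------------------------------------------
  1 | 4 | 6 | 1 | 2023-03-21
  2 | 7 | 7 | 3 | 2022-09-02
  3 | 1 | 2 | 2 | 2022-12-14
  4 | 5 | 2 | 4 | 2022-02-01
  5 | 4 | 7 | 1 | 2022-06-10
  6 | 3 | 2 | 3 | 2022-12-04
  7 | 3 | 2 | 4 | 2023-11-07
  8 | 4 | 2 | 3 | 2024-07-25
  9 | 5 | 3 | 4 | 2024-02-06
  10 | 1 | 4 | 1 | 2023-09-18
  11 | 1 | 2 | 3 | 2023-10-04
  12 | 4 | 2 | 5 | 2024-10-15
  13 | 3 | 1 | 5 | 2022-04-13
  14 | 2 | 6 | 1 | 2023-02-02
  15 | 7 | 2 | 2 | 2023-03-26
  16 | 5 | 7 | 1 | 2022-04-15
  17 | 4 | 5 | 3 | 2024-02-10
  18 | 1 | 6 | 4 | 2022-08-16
SELECT p.name, MAX(c.quantity) AS max_quantity FROM orders c JOIN customers p ON c.customer_id = p.id GROUP BY p.id, p.name

Execution result:
name | max_quantity
Henry Miller | 4
Rose Martinez | 1
Henry Wilson | 5
Ivy Jones | 5
Mia Wilson | 4
Grace Garcia | 3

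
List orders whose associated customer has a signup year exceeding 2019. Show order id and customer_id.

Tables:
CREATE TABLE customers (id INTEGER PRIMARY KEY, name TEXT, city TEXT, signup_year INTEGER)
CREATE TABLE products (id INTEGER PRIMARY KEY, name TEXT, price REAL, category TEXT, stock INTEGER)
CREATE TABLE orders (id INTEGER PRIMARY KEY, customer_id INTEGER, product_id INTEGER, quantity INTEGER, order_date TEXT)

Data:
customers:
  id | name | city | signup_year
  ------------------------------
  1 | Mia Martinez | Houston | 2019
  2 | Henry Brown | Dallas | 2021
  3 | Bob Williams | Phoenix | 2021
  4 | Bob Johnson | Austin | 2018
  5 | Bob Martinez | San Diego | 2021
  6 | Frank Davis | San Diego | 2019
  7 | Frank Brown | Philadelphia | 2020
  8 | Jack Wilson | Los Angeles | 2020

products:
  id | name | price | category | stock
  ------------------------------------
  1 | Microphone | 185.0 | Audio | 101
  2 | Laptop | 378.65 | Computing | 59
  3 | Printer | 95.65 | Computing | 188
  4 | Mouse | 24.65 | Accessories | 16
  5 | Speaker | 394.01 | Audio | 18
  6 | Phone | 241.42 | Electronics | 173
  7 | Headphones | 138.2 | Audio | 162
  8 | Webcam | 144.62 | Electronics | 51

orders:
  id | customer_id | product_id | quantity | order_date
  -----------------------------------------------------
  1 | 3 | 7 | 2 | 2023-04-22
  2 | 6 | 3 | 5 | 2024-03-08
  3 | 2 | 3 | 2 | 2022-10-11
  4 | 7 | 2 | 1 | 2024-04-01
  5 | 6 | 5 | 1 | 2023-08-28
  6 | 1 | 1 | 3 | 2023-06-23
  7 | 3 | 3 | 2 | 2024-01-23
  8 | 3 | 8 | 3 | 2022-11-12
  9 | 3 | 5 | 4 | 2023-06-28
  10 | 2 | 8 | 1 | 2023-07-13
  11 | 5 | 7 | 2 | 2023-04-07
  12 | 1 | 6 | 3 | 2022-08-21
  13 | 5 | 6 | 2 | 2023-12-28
SELECT id, customer_id FROM orders WHERE customer_id IN (SELECT id FROM customers WHERE signup_year > 2019)

Execution result:
id | customer_id
1 | 3
3 | 2
4 | 7
7 | 3
8 | 3
9 | 3
10 | 2
11 | 5
13 | 5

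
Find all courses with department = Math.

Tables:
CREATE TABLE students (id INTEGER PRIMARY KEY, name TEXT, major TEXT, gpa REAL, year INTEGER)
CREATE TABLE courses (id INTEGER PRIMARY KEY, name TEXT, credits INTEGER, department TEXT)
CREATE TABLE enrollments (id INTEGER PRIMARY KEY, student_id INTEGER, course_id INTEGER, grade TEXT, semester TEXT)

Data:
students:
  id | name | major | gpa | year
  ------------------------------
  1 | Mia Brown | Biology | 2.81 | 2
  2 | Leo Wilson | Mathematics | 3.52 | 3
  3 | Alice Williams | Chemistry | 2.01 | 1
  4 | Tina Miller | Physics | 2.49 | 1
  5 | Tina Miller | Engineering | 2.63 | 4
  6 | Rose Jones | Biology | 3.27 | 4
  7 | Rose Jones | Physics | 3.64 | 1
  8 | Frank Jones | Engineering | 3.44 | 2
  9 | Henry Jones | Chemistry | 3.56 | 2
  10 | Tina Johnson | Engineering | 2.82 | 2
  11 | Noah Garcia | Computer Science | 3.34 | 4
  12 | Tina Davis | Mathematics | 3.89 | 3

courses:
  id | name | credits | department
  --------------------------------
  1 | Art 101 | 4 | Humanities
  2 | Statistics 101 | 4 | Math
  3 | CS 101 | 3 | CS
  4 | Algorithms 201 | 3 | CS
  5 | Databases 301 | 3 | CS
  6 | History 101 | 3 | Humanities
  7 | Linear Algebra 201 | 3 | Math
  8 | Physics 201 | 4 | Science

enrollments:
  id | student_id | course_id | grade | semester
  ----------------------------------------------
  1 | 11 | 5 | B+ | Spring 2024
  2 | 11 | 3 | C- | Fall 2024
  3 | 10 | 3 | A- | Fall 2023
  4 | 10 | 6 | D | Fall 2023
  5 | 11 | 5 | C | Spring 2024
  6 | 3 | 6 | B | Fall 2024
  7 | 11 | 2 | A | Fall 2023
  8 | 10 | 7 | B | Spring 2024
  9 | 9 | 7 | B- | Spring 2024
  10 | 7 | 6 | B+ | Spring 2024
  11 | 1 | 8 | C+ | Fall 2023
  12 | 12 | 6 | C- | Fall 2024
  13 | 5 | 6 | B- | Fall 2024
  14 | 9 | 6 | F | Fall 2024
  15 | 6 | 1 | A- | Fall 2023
SELECT name, department FROM courses WHERE department = 'Math'

Execution result:
name | department
Statistics 101 | Math
Linear Algebra 201 | Math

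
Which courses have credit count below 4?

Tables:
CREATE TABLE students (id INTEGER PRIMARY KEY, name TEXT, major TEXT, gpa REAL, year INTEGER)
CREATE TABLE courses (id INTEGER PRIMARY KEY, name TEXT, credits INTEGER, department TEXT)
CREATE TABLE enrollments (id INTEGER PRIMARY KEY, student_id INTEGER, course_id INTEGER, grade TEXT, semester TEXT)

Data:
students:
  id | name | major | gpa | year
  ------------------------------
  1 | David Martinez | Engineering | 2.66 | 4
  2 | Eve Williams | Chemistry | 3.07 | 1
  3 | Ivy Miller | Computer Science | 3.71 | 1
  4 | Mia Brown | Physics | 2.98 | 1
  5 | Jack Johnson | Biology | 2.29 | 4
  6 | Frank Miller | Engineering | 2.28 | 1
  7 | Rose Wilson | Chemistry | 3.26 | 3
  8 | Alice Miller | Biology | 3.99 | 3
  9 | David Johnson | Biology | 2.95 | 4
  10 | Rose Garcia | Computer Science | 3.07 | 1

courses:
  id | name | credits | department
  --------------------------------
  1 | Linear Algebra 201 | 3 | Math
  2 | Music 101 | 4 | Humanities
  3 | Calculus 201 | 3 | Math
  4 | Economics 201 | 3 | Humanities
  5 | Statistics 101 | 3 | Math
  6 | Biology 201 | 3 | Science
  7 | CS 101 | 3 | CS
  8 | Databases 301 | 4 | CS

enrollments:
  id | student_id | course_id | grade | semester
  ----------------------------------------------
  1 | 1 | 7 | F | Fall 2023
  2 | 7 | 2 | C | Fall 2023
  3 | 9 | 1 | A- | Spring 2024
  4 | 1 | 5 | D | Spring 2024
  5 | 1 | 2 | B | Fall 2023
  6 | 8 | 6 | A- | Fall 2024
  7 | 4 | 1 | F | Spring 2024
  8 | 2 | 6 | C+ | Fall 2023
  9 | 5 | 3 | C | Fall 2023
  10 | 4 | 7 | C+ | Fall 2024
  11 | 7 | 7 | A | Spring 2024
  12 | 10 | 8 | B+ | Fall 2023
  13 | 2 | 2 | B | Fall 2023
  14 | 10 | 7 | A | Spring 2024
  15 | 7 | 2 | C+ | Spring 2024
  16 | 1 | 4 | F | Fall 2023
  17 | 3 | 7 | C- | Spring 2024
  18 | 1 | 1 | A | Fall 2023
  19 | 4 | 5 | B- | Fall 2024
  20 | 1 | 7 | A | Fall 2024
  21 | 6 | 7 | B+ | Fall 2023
SELECT name, credits FROM courses WHERE credits < 4

Execution result:
name | credits
Linear Algebra 201 | 3
Calculus 201 | 3
Economics 201 | 3
Statistics 101 | 3
Biology 201 | 3
CS 101 | 3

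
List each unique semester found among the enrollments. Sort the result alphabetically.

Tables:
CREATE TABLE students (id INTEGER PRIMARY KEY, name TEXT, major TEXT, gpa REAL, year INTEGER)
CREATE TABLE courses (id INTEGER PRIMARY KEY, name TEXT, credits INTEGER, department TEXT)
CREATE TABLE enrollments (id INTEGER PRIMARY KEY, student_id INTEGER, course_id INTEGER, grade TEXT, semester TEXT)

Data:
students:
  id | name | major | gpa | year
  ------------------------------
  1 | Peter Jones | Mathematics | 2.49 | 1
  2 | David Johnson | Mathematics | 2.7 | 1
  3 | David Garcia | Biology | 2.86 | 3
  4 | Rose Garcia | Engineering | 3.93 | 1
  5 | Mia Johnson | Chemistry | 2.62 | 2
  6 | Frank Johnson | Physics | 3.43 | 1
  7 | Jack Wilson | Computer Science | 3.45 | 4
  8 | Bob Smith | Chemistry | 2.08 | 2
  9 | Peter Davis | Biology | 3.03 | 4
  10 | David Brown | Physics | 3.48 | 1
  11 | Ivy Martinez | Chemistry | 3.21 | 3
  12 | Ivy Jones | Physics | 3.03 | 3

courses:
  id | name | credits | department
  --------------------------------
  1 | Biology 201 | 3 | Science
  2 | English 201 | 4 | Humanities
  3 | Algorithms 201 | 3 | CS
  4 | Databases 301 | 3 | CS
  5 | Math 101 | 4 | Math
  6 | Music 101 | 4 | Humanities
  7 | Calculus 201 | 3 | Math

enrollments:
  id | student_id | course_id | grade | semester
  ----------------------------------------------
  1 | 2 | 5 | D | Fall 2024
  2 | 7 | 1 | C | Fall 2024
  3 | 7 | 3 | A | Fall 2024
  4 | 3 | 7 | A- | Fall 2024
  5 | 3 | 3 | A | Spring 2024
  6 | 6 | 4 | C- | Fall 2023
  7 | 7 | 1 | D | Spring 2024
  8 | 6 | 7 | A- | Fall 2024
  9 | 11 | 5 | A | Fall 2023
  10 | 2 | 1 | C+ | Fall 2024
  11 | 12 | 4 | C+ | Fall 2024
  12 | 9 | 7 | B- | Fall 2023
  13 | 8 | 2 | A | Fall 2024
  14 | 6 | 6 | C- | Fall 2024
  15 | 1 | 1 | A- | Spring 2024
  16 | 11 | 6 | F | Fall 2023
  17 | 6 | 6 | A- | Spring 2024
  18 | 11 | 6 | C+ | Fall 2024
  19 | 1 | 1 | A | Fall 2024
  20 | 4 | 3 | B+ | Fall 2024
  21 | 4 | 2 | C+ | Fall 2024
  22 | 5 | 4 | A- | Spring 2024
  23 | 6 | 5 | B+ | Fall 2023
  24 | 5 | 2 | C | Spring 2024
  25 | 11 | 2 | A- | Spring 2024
SELECT DISTINCT semester FROM enrollments ORDER BY semester

Execution result:
semester
Fall 2023
Fall 2024
Spring 2024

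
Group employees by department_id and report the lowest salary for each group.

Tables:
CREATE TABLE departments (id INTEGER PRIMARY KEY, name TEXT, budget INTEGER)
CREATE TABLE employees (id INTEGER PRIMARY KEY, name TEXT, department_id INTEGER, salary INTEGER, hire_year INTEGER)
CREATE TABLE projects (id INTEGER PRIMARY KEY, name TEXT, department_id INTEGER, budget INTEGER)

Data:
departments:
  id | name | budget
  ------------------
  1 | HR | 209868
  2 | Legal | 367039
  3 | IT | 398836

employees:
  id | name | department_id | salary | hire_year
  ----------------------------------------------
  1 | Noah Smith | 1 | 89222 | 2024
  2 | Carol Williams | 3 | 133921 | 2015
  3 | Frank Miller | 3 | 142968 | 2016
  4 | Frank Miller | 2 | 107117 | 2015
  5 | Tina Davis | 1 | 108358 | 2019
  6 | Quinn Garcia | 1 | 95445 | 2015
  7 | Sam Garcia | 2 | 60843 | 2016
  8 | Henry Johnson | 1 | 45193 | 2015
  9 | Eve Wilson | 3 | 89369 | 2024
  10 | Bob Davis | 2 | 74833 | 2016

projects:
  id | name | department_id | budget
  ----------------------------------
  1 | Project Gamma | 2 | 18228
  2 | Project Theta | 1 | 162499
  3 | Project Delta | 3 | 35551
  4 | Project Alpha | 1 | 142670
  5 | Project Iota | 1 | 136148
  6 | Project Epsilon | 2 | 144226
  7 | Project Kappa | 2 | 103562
SELECT department_id, MIN(salary) AS min_salary FROM employees GROUP BY department_id

Execution result:
department_id | min_salary
1 | 45193
2 | 60843
3 | 89369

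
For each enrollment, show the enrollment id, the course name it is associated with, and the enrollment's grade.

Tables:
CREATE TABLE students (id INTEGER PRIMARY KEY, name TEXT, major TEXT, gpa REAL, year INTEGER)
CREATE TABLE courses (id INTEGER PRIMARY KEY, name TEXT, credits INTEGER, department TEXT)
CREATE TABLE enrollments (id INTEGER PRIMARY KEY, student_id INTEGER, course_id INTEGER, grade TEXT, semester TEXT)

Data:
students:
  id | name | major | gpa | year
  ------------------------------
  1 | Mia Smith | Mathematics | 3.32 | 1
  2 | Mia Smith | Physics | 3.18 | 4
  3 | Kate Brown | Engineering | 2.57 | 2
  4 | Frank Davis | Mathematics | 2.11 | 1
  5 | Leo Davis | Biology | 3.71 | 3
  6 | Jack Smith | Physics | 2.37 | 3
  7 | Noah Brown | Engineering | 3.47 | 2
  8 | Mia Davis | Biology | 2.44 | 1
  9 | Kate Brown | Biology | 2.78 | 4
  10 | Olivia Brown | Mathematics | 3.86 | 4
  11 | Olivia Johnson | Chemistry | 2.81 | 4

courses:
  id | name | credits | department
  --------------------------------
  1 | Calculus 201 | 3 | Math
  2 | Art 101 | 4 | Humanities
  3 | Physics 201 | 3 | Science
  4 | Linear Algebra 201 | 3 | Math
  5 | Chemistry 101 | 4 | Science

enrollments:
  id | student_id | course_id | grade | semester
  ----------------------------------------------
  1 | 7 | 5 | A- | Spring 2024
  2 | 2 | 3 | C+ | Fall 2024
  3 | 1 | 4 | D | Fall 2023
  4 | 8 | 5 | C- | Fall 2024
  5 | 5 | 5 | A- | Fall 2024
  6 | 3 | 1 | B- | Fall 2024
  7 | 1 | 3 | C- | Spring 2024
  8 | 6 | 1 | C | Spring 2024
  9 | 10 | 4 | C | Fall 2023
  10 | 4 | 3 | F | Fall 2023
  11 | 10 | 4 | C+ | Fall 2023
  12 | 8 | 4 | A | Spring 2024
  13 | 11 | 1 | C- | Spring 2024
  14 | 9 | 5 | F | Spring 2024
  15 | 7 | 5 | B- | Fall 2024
SELECT c.id, p.name AS course, c.grade FROM enrollments c JOIN courses p ON c.course_id = p.id

Execution result:
id | course | grade
1 | Chemistry 101 | A-
2 | Physics 201 | C+
3 | Linear Algebra 201 | D
4 | Chemistry 101 | C-
5 | Chemistry 101 | A-
6 | Calculus 201 | B-
7 | Physics 201 | C-
8 | Calculus 201 | C
9 | Linear Algebra 201 | C
10 | Physics 201 | F
11 | Linear Algebra 201 | C+
12 | Linear Algebra 201 | A
13 | Calculus 201 | C-
14 | Chemistry 101 | F
15 | Chemistry 101 | B-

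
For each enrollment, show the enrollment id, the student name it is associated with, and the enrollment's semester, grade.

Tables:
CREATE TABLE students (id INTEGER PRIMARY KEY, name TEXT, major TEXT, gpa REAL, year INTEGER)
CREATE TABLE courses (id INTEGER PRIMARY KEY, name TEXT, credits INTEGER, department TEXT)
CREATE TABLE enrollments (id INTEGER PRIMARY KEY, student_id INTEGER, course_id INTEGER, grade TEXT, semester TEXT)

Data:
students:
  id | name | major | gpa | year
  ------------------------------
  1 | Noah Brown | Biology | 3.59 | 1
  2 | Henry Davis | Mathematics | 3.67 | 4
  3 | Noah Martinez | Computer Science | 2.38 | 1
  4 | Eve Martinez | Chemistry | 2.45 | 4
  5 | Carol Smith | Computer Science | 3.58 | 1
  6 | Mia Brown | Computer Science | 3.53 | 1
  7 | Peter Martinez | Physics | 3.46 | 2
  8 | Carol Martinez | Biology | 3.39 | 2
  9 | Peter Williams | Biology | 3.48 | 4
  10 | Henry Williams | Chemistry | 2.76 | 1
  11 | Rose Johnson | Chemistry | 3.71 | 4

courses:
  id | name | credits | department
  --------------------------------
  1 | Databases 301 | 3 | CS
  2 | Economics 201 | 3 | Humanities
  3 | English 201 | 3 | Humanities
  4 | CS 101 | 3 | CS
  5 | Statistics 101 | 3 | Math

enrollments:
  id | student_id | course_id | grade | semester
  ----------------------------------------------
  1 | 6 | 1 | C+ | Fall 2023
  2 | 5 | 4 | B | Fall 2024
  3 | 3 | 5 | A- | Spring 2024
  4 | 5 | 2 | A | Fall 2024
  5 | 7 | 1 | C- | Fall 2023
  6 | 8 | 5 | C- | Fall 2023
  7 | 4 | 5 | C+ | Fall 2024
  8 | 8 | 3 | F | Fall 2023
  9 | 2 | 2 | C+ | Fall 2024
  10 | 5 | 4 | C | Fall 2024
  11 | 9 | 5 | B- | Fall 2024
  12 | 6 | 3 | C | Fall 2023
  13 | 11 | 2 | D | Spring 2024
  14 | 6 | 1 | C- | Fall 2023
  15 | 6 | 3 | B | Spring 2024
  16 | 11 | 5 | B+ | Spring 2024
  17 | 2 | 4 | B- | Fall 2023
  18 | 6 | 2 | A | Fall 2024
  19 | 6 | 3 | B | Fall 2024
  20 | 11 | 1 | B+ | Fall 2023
SELECT c.id, p.name AS student, c.semester, c.grade FROM enrollments c JOIN students p ON c.student_id = p.id

Execution result:
id | student | semester | grade
1 | Mia Brown | Fall 2023 | C+
2 | Carol Smith | Fall 2024 | B
3 | Noah Martinez | Spring 2024 | A-
4 | Carol Smith | Fall 2024 | A
5 | Peter Martinez | Fall 2023 | C-
6 | Carol Martinez | Fall 2023 | C-
7 | Eve Martinez | Fall 2024 | C+
8 | Carol Martinez | Fall 2023 | F
9 | Henry Davis | Fall 2024 | C+
10 | Carol Smith | Fall 2024 | C
11 | Peter Williams | Fall 2024 | B-
12 | Mia Brown | Fall 2023 | C
13 | Rose Johnson | Spring 2024 | D
14 | Mia Brown | Fall 2023 | C-
15 | Mia Brown | Spring 2024 | B
16 | Rose Johnson | Spring 2024 | B+
17 | Henry Davis | Fall 2023 | B-
18 | Mia Brown | Fall 2024 | A
19 | Mia Brown | Fall 2024 | B
20 | Rose Johnson | Fall 2023 | B+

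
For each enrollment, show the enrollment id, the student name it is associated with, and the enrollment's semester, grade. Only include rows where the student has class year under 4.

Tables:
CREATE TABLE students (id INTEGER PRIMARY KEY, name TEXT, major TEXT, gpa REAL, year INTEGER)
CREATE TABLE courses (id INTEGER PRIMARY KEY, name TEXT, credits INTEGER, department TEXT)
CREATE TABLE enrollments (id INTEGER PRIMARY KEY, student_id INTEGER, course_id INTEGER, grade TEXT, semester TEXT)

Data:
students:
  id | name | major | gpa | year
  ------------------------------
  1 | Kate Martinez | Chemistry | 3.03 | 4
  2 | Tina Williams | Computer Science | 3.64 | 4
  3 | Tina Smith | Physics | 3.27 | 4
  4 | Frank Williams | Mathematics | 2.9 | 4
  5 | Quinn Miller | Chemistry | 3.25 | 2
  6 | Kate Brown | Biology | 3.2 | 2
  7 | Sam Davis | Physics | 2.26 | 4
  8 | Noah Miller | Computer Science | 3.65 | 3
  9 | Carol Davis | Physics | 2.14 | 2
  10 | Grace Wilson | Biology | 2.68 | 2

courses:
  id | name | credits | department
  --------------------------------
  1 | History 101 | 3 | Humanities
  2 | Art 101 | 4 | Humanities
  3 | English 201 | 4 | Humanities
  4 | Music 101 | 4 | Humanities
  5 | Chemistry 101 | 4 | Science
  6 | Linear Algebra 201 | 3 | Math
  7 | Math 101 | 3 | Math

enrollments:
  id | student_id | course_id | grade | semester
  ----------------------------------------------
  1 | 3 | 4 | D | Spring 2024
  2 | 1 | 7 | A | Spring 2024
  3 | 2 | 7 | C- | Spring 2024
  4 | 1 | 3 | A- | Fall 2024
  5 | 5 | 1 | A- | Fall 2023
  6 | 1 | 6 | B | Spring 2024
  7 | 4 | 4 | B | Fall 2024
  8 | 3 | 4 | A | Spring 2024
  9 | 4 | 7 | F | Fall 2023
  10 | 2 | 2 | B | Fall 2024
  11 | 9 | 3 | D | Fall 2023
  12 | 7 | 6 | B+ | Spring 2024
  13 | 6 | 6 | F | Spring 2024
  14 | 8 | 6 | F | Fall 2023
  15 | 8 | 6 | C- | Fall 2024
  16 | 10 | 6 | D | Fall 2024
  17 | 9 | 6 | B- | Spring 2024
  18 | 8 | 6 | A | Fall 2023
SELECT c.id, p.name AS student, c.semester, c.grade FROM enrollments c JOIN students p ON c.student_id = p.id WHERE p.year < 4

Execution result:
id | student | semester | grade
5 | Quinn Miller | Fall 2023 | A-
11 | Carol Davis | Fall 2023 | D
13 | Kate Brown | Spring 2024 | F
14 | Noah Miller | Fall 2023 | F
15 | Noah Miller | Fall 2024 | C-
16 | Grace Wilson | Fall 2024 | D
17 | Carol Davis | Spring 2024 | B-
18 | Noah Miller | Fall 2023 | A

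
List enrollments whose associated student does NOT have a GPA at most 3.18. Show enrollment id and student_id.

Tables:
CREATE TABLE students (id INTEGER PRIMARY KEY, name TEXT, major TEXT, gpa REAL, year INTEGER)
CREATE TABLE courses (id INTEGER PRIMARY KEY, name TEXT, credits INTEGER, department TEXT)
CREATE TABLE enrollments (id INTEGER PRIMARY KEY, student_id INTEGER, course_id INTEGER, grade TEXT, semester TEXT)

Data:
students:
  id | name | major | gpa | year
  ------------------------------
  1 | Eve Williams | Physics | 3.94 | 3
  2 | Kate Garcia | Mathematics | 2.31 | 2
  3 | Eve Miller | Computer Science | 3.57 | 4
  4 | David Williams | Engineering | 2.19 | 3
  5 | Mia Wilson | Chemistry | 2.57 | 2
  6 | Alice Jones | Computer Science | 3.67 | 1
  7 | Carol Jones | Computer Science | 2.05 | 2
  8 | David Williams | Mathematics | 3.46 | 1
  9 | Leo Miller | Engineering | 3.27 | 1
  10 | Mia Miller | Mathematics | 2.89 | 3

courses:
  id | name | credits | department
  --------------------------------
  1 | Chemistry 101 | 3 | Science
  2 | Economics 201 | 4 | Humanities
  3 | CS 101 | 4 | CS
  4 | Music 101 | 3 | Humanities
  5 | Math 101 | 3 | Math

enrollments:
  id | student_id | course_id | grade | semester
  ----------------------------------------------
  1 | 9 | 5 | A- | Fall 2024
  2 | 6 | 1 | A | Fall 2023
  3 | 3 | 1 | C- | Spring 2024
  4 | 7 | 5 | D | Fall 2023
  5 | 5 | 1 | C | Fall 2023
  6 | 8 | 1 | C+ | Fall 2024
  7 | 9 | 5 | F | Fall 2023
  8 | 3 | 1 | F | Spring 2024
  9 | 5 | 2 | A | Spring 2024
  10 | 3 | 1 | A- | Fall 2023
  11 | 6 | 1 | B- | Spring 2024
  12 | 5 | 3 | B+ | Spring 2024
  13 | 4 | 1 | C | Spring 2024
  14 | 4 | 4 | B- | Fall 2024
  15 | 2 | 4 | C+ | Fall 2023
SELECT id, student_id FROM enrollments WHERE student_id NOT IN (SELECT id FROM students WHERE gpa <= 3.18)

Execution result:
id | student_id
1 | 9
2 | 6
3 | 3
6 | 8
7 | 9
8 | 3
10 | 3
11 | 6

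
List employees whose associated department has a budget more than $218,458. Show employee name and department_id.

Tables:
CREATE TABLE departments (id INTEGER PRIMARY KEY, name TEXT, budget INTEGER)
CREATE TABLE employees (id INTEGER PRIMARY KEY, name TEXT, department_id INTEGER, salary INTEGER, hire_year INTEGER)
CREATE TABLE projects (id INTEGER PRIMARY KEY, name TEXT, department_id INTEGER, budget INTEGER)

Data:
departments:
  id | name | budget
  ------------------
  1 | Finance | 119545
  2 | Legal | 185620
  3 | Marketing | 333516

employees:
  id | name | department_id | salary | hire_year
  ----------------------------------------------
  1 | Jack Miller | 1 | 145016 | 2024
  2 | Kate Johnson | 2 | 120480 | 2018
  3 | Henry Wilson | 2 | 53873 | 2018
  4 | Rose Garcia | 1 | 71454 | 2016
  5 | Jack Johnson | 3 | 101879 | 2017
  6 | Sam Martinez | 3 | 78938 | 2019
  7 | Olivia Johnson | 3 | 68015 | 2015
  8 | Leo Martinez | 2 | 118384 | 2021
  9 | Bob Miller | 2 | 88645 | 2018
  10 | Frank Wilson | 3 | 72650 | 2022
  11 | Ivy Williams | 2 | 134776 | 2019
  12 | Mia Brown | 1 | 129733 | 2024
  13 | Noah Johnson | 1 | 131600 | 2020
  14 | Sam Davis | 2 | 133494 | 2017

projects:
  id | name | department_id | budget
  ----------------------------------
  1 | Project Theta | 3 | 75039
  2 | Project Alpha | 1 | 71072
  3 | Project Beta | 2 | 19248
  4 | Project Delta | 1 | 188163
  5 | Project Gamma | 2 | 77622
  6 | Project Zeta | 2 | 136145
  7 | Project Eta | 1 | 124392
SELECT name, department_id FROM employees WHERE department_id IN (SELECT id FROM departments WHERE budget > 218458)

Execution result:
name | department_id
Jack Johnson | 3
Sam Martinez | 3
Olivia Johnson | 3
Frank Wilson | 3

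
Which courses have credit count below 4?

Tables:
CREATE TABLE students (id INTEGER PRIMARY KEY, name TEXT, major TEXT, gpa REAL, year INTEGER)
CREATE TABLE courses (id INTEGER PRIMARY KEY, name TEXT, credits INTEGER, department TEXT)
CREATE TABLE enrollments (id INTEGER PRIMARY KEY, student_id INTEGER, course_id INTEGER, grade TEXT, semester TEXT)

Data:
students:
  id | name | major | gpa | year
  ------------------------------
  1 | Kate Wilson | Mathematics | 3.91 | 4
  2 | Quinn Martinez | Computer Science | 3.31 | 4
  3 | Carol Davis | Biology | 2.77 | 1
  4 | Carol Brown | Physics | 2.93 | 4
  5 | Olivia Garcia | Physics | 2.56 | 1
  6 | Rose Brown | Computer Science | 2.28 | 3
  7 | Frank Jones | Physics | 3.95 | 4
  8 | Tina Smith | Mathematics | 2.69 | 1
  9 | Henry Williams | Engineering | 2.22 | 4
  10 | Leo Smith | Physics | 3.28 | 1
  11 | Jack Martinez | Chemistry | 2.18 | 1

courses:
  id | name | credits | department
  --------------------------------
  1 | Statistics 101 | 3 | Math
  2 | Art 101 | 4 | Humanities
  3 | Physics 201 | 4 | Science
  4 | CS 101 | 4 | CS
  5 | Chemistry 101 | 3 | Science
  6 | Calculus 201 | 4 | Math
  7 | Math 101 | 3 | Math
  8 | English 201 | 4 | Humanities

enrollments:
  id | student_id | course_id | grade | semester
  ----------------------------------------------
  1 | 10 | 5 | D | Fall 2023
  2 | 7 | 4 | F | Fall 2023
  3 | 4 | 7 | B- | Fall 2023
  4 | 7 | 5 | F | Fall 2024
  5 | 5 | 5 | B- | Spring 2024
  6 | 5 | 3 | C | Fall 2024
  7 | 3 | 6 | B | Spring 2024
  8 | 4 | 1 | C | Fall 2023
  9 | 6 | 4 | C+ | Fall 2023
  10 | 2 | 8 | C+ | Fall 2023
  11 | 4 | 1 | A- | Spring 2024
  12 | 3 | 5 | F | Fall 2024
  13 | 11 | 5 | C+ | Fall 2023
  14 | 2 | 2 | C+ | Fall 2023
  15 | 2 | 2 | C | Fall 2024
SELECT name, credits FROM courses WHERE credits < 4

Execution result:
name | credits
Statistics 101 | 3
Chemistry 101 | 3
Math 101 | 3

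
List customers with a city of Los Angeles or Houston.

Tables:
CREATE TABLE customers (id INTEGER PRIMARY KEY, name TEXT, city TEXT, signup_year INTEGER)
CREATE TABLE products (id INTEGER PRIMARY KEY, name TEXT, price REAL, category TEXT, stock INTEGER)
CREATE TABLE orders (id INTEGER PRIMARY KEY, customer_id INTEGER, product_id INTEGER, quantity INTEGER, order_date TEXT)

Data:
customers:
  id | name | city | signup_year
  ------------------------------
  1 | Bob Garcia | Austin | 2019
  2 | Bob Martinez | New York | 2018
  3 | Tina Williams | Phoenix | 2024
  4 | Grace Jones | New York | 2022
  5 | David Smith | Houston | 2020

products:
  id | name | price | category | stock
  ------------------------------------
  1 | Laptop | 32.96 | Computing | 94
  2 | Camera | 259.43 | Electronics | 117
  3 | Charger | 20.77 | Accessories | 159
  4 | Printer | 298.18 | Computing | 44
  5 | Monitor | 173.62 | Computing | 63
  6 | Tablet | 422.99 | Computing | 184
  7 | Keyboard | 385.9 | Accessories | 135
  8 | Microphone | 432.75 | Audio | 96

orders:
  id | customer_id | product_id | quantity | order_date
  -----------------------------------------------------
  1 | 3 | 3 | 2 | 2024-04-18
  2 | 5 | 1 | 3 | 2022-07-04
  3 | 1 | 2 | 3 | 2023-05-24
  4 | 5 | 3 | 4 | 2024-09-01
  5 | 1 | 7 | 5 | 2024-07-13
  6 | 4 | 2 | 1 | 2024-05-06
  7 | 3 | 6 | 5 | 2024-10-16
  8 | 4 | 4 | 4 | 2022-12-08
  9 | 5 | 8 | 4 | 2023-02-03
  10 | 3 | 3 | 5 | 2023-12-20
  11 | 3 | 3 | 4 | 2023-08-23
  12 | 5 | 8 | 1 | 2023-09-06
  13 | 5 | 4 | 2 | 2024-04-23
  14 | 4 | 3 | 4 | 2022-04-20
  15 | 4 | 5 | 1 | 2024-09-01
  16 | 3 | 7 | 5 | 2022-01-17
SELECT name, city FROM customers WHERE city IN ('Los Angeles', 'Houston')

Execution result:
name | city
David Smith | Houston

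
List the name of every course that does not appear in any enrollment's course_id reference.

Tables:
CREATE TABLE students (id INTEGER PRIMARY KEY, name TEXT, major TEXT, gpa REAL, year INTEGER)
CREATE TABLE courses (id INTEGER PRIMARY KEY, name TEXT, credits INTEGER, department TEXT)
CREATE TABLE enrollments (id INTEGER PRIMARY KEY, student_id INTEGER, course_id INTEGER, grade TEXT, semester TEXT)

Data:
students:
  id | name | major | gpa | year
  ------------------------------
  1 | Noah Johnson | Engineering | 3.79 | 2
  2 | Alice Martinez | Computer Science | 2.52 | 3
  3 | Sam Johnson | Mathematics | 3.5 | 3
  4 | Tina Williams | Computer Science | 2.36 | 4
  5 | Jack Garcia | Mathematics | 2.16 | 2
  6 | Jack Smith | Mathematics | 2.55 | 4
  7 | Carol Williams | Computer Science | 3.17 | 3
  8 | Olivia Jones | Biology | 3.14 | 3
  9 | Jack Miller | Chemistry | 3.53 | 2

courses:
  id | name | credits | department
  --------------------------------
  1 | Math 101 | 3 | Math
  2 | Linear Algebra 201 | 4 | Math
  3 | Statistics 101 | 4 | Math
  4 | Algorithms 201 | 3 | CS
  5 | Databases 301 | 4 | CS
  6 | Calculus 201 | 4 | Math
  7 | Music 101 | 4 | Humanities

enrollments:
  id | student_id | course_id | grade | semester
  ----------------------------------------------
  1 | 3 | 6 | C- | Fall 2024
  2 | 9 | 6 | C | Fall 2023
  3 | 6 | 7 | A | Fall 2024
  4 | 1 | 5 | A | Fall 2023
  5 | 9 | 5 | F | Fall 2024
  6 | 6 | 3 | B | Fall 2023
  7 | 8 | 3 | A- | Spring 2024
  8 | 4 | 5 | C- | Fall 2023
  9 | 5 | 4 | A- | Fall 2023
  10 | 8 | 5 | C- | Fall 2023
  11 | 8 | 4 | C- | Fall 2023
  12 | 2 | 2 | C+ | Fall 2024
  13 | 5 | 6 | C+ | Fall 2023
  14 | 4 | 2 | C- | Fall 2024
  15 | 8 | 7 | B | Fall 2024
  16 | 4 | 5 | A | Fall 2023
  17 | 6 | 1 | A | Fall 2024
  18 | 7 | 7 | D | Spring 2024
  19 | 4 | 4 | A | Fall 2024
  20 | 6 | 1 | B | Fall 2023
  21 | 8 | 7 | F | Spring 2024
SELECT p.name FROM courses p LEFT JOIN enrollments c ON c.course_id = p.id WHERE c.id IS NULL

Execution result:
(no rows)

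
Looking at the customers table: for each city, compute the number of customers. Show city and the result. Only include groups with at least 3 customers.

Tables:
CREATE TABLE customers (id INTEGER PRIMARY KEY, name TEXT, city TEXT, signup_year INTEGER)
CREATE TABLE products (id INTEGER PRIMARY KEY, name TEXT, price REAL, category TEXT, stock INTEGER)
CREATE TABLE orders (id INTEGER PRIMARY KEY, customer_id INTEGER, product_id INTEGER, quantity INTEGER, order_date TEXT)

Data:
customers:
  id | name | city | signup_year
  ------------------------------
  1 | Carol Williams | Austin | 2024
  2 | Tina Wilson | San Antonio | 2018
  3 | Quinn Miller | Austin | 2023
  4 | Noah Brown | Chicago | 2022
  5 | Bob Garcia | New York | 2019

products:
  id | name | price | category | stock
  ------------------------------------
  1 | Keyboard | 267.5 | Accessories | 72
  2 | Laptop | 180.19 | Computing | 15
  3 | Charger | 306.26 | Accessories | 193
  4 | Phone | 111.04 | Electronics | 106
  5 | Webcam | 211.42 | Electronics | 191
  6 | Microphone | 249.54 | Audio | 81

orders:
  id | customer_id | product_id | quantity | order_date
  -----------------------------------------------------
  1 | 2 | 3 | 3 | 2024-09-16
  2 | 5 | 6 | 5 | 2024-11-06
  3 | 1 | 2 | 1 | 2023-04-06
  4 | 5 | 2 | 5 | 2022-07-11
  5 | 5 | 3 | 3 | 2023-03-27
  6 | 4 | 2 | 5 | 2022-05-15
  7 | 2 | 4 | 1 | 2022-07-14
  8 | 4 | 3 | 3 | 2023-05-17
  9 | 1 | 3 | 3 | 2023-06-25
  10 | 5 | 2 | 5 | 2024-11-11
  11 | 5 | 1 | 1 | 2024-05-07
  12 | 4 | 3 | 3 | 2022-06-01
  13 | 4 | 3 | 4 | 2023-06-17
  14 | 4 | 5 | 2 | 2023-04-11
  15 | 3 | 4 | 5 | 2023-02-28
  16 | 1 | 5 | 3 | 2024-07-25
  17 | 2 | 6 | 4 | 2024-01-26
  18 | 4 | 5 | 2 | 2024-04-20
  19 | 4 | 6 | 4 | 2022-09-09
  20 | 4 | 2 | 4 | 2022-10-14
SELECT city, COUNT(*) AS n FROM customers GROUP BY city HAVING COUNT(*) >= 3

Execution result:
(no rows)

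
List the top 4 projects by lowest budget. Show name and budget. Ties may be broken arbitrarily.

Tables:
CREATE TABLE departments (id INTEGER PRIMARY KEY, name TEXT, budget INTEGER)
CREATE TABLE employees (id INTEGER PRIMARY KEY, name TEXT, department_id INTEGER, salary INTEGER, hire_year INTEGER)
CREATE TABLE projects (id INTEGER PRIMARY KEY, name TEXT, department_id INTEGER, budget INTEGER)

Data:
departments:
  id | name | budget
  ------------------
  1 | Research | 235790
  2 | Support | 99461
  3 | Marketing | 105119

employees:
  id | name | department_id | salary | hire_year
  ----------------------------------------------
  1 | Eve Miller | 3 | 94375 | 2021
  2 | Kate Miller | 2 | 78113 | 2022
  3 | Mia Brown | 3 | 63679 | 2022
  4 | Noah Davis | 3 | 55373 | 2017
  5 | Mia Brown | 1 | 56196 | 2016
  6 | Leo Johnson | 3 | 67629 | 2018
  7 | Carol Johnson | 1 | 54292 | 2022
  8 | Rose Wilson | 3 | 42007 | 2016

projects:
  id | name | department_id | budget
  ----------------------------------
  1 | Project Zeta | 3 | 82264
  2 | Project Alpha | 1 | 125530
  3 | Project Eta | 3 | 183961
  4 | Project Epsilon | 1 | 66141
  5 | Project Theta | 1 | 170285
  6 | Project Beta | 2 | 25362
SELECT name, budget FROM projects ORDER BY budget ASC LIMIT 4

Execution result:
name | budget
Project Beta | 25362
Project Epsilon | 66141
Project Zeta | 82264
Project Alpha | 125530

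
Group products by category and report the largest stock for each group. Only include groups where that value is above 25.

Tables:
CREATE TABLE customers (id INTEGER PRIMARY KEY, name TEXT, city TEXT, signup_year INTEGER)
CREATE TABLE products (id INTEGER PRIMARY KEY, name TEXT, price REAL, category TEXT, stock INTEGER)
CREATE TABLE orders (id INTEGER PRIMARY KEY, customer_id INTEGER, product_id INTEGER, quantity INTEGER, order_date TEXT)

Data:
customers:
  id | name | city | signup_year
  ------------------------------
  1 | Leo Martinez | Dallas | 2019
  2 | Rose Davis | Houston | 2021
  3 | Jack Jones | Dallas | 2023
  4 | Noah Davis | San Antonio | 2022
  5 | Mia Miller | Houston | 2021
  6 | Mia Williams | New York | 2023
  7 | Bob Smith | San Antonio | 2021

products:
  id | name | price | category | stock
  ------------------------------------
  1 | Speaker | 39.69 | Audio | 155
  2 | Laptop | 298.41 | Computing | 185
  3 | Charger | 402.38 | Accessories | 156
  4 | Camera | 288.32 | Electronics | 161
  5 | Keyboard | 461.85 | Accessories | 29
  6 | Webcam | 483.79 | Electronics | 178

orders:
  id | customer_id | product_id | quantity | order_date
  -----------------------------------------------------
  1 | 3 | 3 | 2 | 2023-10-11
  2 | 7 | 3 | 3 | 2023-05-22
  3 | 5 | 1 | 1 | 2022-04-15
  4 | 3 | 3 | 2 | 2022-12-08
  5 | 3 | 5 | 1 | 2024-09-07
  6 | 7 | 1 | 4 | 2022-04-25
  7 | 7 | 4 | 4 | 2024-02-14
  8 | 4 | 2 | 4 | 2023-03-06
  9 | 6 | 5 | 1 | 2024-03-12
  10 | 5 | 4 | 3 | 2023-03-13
SELECT category, MAX(stock) AS max_stock FROM products GROUP BY category HAVING MAX(stock) > 25

Execution result:
category | max_stock
Accessories | 156
Audio | 155
Computing | 185
Electronics | 178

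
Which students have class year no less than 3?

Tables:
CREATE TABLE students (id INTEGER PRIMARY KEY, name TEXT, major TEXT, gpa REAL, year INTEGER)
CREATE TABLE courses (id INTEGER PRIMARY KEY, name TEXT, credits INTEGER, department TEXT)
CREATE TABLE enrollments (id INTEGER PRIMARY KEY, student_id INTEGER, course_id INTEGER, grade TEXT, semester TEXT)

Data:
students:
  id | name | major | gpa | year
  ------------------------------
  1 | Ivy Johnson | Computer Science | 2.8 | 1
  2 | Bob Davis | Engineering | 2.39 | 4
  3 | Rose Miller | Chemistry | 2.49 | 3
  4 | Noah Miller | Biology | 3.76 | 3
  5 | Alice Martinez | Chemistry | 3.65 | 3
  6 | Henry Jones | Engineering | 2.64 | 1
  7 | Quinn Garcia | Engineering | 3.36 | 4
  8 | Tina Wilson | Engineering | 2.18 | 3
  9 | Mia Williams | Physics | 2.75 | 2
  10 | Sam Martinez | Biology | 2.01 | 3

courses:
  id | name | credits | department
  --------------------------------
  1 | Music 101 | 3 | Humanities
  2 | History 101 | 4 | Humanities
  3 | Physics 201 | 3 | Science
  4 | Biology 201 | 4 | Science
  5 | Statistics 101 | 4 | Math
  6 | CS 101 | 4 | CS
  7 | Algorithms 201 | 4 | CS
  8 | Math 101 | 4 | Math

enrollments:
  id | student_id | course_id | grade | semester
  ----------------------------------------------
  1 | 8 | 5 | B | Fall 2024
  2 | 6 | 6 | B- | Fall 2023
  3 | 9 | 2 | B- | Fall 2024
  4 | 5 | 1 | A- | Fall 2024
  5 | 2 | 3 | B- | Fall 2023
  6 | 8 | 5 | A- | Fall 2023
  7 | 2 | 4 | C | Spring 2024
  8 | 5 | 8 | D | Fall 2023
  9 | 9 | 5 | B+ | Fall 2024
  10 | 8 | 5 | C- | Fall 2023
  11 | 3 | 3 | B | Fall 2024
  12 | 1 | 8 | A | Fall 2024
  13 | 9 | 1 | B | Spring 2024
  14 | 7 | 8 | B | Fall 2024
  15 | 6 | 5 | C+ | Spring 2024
SELECT name, year FROM students WHERE year >= 3

Execution result:
name | year
Bob Davis | 4
Rose Miller | 3
Noah Miller | 3
Alice Martinez | 3
Quinn Garcia | 4
Tina Wilson | 3
Sam Martinez | 3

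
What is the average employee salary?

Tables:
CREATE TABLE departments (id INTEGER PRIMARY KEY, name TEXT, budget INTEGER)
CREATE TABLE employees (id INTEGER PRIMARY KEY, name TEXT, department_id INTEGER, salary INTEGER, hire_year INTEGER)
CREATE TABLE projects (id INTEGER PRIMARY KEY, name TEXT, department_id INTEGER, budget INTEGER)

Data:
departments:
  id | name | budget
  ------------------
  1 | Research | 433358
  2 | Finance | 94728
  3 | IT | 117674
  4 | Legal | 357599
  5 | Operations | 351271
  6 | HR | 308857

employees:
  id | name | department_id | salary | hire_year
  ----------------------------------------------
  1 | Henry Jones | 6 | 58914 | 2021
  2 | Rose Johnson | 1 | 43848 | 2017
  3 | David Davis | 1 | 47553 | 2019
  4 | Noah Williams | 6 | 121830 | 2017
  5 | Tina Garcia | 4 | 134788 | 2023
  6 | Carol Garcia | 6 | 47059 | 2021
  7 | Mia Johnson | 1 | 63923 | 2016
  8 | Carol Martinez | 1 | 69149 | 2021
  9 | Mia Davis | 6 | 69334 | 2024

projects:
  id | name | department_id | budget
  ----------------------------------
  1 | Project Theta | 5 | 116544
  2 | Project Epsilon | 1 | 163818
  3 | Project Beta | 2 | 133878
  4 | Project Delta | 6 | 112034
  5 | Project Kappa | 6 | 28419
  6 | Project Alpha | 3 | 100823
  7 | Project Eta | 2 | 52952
SELECT AVG(salary) FROM employees

Execution result:
72933.11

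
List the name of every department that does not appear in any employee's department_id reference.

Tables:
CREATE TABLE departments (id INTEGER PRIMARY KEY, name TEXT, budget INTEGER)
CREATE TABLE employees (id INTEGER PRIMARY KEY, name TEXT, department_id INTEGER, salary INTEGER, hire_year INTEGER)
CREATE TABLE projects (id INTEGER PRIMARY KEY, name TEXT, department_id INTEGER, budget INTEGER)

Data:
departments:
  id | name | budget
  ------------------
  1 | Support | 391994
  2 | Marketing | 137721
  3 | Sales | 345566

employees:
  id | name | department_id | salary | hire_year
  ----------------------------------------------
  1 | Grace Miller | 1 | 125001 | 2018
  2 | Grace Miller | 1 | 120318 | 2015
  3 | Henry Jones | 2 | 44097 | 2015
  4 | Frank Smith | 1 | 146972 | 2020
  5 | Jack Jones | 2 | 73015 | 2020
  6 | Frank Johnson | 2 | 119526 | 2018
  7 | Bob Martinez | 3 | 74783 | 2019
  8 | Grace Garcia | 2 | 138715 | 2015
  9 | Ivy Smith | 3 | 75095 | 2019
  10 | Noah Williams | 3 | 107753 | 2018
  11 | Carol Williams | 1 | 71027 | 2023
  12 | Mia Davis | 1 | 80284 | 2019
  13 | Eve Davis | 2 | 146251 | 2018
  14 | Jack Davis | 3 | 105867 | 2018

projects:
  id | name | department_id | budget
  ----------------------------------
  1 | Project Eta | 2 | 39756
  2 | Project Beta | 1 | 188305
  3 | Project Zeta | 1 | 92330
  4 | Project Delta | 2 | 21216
SELECT p.name FROM departments p LEFT JOIN employees c ON c.department_id = p.id WHERE c.id IS NULL

Execution result:
(no rows)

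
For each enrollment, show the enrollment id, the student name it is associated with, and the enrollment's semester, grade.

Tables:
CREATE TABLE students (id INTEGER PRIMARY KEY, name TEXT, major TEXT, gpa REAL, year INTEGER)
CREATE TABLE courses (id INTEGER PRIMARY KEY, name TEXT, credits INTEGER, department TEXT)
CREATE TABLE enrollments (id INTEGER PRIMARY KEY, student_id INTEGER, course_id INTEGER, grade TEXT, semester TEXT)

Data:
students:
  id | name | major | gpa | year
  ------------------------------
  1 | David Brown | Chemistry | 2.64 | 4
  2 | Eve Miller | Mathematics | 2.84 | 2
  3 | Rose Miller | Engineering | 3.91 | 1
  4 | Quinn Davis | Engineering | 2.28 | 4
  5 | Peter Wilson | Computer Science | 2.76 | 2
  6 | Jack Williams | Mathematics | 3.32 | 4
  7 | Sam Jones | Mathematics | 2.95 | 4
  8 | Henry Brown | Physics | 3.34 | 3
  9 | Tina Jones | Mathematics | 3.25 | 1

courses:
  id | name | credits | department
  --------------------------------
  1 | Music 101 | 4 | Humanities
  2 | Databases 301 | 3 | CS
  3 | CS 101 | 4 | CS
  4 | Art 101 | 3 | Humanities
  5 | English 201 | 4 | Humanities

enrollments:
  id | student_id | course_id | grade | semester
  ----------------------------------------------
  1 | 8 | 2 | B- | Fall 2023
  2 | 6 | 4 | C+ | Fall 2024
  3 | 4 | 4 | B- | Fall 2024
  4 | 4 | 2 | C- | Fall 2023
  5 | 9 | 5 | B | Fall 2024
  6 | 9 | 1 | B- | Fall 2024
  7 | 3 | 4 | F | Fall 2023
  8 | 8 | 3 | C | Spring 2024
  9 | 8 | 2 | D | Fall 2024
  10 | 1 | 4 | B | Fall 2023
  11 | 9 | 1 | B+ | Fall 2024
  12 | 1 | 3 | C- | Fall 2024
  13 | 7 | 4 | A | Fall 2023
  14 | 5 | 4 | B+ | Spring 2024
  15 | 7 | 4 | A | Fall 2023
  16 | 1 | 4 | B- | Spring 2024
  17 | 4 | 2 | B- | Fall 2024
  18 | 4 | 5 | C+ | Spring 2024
SELECT c.id, p.name AS student, c.semester, c.grade FROM enrollments c JOIN students p ON c.student_id = p.id

Execution result:
id | student | semester | grade
1 | Henry Brown | Fall 2023 | B-
2 | Jack Williams | Fall 2024 | C+
3 | Quinn Davis | Fall 2024 | B-
4 | Quinn Davis | Fall 2023 | C-
5 | Tina Jones | Fall 2024 | B
6 | Tina Jones | Fall 2024 | B-
7 | Rose Miller | Fall 2023 | F
8 | Henry Brown | Spring 2024 | C
9 | Henry Brown | Fall 2024 | D
10 | David Brown | Fall 2023 | B
11 | Tina Jones | Fall 2024 | B+
12 | David Brown | Fall 2024 | C-
13 | Sam Jones | Fall 2023 | A
14 | Peter Wilson | Spring 2024 | B+
15 | Sam Jones | Fall 2023 | A
16 | David Brown | Spring 2024 | B-
17 | Quinn Davis | Fall 2024 | B-
18 | Quinn Davis | Spring 2024 | C+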